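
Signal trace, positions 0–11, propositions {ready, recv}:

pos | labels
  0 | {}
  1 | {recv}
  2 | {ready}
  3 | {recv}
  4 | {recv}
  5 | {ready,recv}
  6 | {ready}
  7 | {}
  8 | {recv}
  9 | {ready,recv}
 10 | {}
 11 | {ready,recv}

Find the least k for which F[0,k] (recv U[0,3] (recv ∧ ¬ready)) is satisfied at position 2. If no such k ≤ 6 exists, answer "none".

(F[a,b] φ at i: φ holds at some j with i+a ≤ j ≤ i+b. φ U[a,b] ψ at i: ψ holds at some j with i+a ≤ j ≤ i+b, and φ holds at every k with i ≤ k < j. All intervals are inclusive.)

1

Scan j = 2,3,… for (recv U[0,3] (recv ∧ ¬ready)):
  j=2: fails
  j=3: holds
First hit at j=3, so smallest k = 3-2 = 1.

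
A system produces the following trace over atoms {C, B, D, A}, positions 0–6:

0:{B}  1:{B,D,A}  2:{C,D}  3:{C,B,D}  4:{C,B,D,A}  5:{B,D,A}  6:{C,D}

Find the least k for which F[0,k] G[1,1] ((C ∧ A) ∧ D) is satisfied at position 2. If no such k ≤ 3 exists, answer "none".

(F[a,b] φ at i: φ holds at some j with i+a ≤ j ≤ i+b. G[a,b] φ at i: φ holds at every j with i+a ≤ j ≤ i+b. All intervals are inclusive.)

1

Scan j = 2,3,… for G[1,1] ((C ∧ A) ∧ D):
  j=2: fails
  j=3: holds
First hit at j=3, so smallest k = 3-2 = 1.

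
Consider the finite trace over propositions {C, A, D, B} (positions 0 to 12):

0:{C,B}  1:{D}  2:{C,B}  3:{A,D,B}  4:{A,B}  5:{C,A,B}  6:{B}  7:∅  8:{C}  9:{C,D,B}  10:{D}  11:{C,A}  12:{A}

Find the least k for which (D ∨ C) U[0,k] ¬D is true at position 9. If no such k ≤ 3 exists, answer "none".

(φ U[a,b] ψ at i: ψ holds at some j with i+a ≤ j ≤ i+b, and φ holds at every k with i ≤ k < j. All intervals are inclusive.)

Need earliest j ≥ 9 with ¬D, and (D ∨ C) at every k in [9,j-1].
  j=9: rhs fails.
  j=10: rhs fails.
  j=11: rhs holds; lhs holds on [9,10]. k = 2.

2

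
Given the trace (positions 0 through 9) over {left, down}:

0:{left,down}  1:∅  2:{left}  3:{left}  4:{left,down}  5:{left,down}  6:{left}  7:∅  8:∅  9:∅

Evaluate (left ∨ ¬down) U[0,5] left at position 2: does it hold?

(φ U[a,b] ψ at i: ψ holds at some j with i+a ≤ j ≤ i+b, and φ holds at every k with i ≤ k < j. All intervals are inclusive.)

Need some j in [2,7] with left, and (left ∨ ¬down) at every k in [2,j-1].
  j=2: left holds; no prefix to check → satisfied.

True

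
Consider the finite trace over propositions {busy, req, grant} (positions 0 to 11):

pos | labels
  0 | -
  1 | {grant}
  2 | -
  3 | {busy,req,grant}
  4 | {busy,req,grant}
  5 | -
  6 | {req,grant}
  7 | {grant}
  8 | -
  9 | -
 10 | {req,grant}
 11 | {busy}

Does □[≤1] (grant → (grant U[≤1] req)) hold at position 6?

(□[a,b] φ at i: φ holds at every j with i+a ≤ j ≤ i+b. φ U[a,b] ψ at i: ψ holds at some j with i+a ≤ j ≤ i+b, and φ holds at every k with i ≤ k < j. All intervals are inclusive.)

Check (grant → (grant U[≤1] req)) at every j in [6,7]:
  j=6: antecedent true; consequent holds → ✓
  j=7: antecedent true; consequent fails → ✗
Fails at j=7 → formula fails.

False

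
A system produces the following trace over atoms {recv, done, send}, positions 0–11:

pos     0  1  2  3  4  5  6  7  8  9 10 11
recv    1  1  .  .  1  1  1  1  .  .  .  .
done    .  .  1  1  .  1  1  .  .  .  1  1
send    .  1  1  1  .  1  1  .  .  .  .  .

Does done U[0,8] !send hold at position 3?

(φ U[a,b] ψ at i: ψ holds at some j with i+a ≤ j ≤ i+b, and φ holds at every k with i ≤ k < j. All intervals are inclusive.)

Need some j in [3,11] with !send, and done at every k in [3,j-1].
  j=3: !send false.
  j=4: !send holds; done holds at every k in [3,3] → satisfied.

True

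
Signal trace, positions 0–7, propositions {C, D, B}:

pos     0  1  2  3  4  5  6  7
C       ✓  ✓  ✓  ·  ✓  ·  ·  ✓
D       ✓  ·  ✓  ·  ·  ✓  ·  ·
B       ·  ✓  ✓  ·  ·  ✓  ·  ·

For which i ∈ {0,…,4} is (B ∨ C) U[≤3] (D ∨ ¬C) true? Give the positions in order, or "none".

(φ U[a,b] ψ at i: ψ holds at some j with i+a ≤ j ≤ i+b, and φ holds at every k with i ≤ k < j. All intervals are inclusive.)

0, 1, 2, 3, 4

Evaluate at each i in [0,4]:
  i=0: ✓ (rhs at j=0)
  i=1: ✓ (rhs at j=2; lhs holds on [1,1])
  i=2: ✓ (rhs at j=2)
  i=3: ✓ (rhs at j=3)
  i=4: ✓ (rhs at j=5; lhs holds on [4,4])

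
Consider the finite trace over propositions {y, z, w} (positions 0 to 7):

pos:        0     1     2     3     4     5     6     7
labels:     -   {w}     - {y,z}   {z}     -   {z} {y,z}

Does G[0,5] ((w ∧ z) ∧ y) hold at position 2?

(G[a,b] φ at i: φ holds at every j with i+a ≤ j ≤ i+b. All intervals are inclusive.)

Check ((w ∧ z) ∧ y) at every j in [2,7]:
  j=2: false
  j=3: false
  j=4: false
  j=5: false
  j=6: false
  j=7: false
Fails at j=2 → formula fails.

False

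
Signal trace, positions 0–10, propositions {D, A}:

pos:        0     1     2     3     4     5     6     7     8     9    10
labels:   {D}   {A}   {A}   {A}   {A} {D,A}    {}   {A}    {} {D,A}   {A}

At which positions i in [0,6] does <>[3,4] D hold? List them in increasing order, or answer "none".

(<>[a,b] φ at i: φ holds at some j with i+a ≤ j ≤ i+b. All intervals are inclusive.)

Evaluate at each i in [0,6]:
  i=0: ✗ (none in [3,4])
  i=1: ✓ (witness j=5)
  i=2: ✓ (witness j=5)
  i=3: ✗ (none in [6,7])
  i=4: ✗ (none in [7,8])
  i=5: ✓ (witness j=9)
  i=6: ✓ (witness j=9)

1, 2, 5, 6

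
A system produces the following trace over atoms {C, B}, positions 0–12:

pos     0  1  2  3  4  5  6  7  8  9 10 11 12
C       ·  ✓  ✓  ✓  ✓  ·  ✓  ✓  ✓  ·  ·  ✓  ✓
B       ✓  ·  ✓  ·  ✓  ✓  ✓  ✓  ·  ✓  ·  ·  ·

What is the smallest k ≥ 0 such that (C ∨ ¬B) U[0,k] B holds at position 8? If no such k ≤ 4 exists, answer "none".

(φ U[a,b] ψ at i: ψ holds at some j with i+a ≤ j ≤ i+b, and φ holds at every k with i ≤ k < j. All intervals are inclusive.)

1

Need earliest j ≥ 8 with B, and (C ∨ ¬B) at every k in [8,j-1].
  j=8: rhs fails.
  j=9: rhs holds; lhs holds on [8,8]. k = 1.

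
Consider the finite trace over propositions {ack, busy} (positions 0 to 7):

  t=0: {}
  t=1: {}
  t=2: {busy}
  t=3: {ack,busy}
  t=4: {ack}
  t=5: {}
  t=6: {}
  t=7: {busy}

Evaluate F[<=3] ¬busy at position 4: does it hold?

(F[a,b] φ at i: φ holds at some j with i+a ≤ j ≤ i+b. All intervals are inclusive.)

Check ¬busy at each j in [4,7]:
  j=4: true
  j=5: true
  j=6: true
  j=7: false
Found at j=4 → formula holds.

Yes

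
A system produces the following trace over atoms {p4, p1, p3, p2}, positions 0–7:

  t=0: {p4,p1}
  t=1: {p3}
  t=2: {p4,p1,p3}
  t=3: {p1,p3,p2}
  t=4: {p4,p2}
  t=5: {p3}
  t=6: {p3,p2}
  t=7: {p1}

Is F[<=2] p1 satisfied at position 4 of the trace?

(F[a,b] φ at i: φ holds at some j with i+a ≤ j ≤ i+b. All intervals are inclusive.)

False

Check p1 at each j in [4,6]:
  j=4: false
  j=5: false
  j=6: false
No position in the window satisfies it → formula fails.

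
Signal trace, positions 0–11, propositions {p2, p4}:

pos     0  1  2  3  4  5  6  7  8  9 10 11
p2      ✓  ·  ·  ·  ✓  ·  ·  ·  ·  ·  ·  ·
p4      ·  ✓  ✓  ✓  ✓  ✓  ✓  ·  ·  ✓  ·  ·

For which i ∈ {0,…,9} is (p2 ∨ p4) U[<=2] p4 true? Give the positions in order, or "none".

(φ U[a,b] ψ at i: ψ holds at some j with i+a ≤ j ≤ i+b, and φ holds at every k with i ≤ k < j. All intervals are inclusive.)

0, 1, 2, 3, 4, 5, 6, 9

Evaluate at each i in [0,9]:
  i=0: ✓ (rhs at j=1; lhs holds on [0,0])
  i=1: ✓ (rhs at j=1)
  i=2: ✓ (rhs at j=2)
  i=3: ✓ (rhs at j=3)
  i=4: ✓ (rhs at j=4)
  i=5: ✓ (rhs at j=5)
  i=6: ✓ (rhs at j=6)
  i=7: ✗ (lhs fails at k=7 before rhs at j=9)
  i=8: ✗ (lhs fails at k=8 before rhs at j=9)
  i=9: ✓ (rhs at j=9)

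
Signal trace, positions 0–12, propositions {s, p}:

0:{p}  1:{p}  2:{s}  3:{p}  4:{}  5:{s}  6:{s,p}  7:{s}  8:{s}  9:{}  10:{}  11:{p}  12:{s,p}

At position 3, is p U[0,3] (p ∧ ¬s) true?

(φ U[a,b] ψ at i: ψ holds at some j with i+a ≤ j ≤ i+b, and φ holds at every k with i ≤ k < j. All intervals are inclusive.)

True

Need some j in [3,6] with (p ∧ ¬s), and p at every k in [3,j-1].
  j=3: (p ∧ ¬s) holds; no prefix to check → satisfied.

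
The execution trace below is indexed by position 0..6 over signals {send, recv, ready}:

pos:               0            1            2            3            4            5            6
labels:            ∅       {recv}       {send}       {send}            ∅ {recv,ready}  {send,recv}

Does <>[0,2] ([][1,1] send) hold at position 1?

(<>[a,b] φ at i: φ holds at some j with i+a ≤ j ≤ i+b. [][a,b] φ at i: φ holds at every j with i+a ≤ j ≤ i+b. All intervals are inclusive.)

Check [][1,1] send at each j in [1,3]:
  j=1: holds on [2,2]
  j=2: holds on [3,3]
  j=3: fails at 4
Found at j=1 → formula holds.

Holds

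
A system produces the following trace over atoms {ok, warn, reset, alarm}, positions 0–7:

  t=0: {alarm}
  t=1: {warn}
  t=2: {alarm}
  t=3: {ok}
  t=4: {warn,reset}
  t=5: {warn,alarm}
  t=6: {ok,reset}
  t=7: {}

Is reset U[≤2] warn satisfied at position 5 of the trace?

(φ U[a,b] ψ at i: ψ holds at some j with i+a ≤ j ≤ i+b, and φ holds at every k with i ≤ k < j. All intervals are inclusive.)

Holds

Need some j in [5,7] with warn, and reset at every k in [5,j-1].
  j=5: warn holds; no prefix to check → satisfied.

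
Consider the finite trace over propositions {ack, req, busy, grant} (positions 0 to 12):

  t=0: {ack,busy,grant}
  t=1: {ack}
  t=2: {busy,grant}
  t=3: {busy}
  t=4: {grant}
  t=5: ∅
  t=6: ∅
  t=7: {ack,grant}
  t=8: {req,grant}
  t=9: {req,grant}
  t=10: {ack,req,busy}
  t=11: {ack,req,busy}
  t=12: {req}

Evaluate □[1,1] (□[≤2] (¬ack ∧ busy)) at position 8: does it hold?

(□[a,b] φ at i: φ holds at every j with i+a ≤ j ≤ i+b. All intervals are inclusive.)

No

Check □[≤2] (¬ack ∧ busy) at every j in [9,9]:
  j=9: fails at 9
Fails at j=9 → formula fails.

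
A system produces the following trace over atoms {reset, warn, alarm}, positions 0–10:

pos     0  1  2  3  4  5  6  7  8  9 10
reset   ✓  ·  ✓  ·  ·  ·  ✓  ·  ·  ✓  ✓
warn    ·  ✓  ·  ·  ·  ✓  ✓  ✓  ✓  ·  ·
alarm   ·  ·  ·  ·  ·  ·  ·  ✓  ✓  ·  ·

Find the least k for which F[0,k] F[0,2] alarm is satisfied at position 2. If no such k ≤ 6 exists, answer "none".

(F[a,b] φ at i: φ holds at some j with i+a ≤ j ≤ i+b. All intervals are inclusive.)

Scan j = 2,3,… for F[0,2] alarm:
  j=2: fails
  j=3: fails
  j=4: fails
  j=5: holds
First hit at j=5, so smallest k = 5-2 = 3.

3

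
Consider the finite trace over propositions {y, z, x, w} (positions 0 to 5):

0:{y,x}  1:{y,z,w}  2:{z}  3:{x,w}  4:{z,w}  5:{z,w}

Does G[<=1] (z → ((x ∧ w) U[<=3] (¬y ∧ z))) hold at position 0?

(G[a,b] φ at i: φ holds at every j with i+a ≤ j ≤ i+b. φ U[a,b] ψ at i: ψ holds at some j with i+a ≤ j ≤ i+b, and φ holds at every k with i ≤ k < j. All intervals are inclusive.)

No

Check (z → ((x ∧ w) U[<=3] (¬y ∧ z))) at every j in [0,1]:
  j=0: antecedent false → ✓
  j=1: antecedent true; consequent fails → ✗
Fails at j=1 → formula fails.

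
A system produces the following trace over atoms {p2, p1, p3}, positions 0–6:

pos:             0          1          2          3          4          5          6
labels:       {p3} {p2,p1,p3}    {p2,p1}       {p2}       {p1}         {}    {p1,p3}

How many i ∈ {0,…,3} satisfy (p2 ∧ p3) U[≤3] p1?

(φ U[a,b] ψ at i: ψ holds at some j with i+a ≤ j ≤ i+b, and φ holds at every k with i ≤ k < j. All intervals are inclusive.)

Evaluate at each i in [0,3]:
  i=0: ✗ (lhs fails at k=0 before rhs at j=1)
  i=1: ✓ (rhs at j=1)
  i=2: ✓ (rhs at j=2)
  i=3: ✗ (lhs fails at k=3 before rhs at j=4)
Positions where it holds: {1, 2} → 2.

2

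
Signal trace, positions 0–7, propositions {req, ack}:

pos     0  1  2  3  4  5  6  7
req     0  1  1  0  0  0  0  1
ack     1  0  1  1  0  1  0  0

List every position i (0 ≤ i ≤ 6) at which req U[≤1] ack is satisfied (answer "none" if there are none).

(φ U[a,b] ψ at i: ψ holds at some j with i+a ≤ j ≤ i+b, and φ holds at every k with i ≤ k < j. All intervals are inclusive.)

Evaluate at each i in [0,6]:
  i=0: ✓ (rhs at j=0)
  i=1: ✓ (rhs at j=2; lhs holds on [1,1])
  i=2: ✓ (rhs at j=2)
  i=3: ✓ (rhs at j=3)
  i=4: ✗ (lhs fails at k=4 before rhs at j=5)
  i=5: ✓ (rhs at j=5)
  i=6: ✗ (no rhs in [6,7])

0, 1, 2, 3, 5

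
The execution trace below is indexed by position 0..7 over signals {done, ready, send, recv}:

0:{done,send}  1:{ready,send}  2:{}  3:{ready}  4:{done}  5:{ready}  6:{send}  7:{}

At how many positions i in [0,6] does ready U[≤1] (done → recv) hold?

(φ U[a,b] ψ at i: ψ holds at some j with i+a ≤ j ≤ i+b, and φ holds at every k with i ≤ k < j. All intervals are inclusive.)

5

Evaluate at each i in [0,6]:
  i=0: ✗ (lhs fails at k=0 before rhs at j=1)
  i=1: ✓ (rhs at j=1)
  i=2: ✓ (rhs at j=2)
  i=3: ✓ (rhs at j=3)
  i=4: ✗ (lhs fails at k=4 before rhs at j=5)
  i=5: ✓ (rhs at j=5)
  i=6: ✓ (rhs at j=6)
Positions where it holds: {1, 2, 3, 5, 6} → 5.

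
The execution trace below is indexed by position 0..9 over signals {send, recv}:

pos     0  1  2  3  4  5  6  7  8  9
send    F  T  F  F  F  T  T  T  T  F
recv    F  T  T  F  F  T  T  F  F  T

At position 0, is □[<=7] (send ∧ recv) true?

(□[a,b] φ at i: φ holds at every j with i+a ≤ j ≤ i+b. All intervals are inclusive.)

Check (send ∧ recv) at every j in [0,7]:
  j=0: false
  j=1: true
  j=2: false
  j=3: false
  j=4: false
  j=5: true
  j=6: true
  j=7: false
Fails at j=0 → formula fails.

No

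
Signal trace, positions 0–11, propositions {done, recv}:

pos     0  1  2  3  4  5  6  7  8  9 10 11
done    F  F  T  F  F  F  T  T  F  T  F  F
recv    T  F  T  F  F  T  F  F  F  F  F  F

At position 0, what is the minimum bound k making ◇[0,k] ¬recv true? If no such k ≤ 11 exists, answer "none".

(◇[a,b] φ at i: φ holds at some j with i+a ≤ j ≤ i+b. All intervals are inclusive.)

1

Scan j = 0,1,… for ¬recv:
  j=0: fails
  j=1: holds
First hit at j=1, so smallest k = 1-0 = 1.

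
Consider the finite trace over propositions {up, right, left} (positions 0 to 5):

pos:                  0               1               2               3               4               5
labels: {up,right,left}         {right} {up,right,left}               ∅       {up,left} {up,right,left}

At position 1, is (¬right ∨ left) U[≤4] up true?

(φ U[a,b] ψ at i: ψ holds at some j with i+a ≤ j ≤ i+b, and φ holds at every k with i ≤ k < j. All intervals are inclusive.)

Does not hold

Need some j in [1,5] with up, and (¬right ∨ left) at every k in [1,j-1].
  j=1: up false.
  j=2: up holds, but (¬right ∨ left) fails at k=1 → not this j.
  j=3: up false.
  j=4: up holds, but (¬right ∨ left) fails at k=1 → not this j.
  j=5: up holds, but (¬right ∨ left) fails at k=1 → not this j.
No j in the window works → until fails.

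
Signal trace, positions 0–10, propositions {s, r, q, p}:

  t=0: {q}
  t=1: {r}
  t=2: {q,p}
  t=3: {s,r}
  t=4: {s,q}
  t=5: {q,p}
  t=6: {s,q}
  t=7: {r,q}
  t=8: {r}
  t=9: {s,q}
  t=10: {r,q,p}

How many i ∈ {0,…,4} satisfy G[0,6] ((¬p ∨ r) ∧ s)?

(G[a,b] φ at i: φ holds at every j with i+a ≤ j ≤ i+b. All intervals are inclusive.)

Evaluate at each i in [0,4]:
  i=0: ✗ (fails at j=0)
  i=1: ✗ (fails at j=1)
  i=2: ✗ (fails at j=2)
  i=3: ✗ (fails at j=5)
  i=4: ✗ (fails at j=5)
Positions where it holds: {} → 0.

0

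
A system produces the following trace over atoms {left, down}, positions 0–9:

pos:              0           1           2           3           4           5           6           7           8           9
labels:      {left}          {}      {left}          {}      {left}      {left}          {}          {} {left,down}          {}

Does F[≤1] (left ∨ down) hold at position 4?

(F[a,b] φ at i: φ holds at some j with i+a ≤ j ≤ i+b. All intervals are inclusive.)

True

Check (left ∨ down) at each j in [4,5]:
  j=4: true
  j=5: true
Found at j=4 → formula holds.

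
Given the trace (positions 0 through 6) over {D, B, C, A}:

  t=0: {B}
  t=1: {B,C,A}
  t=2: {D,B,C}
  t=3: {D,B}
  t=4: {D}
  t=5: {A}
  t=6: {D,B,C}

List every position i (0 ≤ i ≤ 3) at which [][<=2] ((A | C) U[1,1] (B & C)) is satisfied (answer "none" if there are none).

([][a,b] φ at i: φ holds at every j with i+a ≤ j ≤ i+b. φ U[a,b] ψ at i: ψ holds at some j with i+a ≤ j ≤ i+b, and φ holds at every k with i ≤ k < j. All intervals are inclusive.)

Evaluate at each i in [0,3]:
  i=0: ✗ (fails at j=0)
  i=1: ✗ (fails at j=2)
  i=2: ✗ (fails at j=2)
  i=3: ✗ (fails at j=3)

none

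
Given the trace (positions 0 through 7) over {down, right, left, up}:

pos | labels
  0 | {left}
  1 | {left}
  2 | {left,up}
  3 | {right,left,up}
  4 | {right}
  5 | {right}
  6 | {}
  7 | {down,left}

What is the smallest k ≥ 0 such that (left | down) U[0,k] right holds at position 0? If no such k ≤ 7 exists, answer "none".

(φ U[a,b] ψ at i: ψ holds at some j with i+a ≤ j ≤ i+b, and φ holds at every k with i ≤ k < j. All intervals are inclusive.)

3

Need earliest j ≥ 0 with right, and (left | down) at every k in [0,j-1].
  j=0: rhs fails.
  j=1: rhs fails.
  j=2: rhs fails.
  j=3: rhs holds; lhs holds on [0,2]. k = 3.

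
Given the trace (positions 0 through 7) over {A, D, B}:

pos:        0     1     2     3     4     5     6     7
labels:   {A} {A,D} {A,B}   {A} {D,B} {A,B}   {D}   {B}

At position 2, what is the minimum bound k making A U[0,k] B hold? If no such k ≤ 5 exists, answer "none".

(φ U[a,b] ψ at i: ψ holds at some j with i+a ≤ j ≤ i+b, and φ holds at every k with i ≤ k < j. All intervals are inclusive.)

0

Need earliest j ≥ 2 with B, and A at every k in [2,j-1].
  j=2: rhs holds (empty prefix). k = 0.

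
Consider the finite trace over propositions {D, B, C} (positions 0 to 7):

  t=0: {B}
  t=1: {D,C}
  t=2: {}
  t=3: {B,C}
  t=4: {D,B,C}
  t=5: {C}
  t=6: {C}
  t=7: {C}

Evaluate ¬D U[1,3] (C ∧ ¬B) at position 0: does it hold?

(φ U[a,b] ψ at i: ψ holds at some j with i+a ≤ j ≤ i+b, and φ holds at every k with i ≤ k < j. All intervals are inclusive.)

Need some j in [1,3] with (C ∧ ¬B), and ¬D at every k in [0,j-1].
  j=1: (C ∧ ¬B) holds; ¬D holds at every k in [0,0] → satisfied.

True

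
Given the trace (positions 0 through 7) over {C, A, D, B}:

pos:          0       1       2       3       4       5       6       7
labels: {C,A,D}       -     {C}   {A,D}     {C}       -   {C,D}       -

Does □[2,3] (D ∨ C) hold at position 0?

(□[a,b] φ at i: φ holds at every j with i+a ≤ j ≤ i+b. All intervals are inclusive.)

Check (D ∨ C) at every j in [2,3]:
  j=2: true
  j=3: true
All positions satisfy it → formula holds.

True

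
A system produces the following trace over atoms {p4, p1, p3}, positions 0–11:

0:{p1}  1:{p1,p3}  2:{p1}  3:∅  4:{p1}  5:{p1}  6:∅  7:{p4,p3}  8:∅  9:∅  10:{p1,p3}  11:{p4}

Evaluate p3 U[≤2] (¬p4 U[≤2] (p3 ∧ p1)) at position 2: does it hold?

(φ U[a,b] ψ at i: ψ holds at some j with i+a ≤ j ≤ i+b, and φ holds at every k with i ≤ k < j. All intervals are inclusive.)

Need some j in [2,4] with (¬p4 U[≤2] (p3 ∧ p1)), and p3 at every k in [2,j-1].
  j=2: (¬p4 U[≤2] (p3 ∧ p1)) — fails.
  j=3: (¬p4 U[≤2] (p3 ∧ p1)) — fails.
  j=4: (¬p4 U[≤2] (p3 ∧ p1)) — fails.
No j in the window works → until fails.

False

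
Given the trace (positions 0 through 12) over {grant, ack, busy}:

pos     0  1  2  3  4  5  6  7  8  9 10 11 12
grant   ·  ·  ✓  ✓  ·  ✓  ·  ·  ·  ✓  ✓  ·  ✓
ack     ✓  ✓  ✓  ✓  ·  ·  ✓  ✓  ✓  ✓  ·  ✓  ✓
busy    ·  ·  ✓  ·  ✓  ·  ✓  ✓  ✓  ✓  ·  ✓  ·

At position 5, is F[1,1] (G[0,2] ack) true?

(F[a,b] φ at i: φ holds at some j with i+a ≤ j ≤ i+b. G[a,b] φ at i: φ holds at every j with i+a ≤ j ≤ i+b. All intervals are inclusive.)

Check G[0,2] ack at each j in [6,6]:
  j=6: holds on [6,8]
Found at j=6 → formula holds.

Yes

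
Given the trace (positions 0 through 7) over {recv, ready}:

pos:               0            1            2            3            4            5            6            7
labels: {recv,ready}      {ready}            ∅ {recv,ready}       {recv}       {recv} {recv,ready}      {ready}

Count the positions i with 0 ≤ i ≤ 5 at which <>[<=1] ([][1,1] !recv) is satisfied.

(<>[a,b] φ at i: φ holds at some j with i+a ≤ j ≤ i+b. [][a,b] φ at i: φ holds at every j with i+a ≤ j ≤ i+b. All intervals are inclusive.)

Evaluate at each i in [0,5]:
  i=0: ✓ (witness j=0)
  i=1: ✓ (witness j=1)
  i=2: ✗ (none in [2,3])
  i=3: ✗ (none in [3,4])
  i=4: ✗ (none in [4,5])
  i=5: ✓ (witness j=6)
Positions where it holds: {0, 1, 5} → 3.

3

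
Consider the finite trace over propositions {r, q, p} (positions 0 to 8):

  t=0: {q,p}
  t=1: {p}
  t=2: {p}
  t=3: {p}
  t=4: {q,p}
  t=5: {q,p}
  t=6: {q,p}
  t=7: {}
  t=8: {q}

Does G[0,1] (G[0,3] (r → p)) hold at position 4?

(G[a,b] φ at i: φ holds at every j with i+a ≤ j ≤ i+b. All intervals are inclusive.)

Holds

Check G[0,3] (r → p) at every j in [4,5]:
  j=4: holds on [4,7]
  j=5: holds on [5,8]
All positions satisfy it → formula holds.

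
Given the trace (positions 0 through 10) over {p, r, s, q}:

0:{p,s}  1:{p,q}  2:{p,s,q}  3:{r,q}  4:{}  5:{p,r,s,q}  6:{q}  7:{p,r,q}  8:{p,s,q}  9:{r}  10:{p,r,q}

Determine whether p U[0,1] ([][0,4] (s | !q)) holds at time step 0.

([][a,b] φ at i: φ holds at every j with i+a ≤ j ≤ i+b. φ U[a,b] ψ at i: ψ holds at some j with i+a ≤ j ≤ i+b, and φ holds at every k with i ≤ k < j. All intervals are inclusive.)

Need some j in [0,1] with [][0,4] (s | !q), and p at every k in [0,j-1].
  j=0: [][0,4] (s | !q) — fails at 1.
  j=1: [][0,4] (s | !q) — fails at 1.
No j in the window works → until fails.

No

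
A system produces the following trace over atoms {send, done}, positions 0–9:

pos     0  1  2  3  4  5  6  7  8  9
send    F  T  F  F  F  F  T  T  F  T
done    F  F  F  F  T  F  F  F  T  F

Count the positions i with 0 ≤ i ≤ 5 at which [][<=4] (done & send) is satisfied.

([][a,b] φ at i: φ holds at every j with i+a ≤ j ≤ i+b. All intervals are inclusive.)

0

Evaluate at each i in [0,5]:
  i=0: ✗ (fails at j=0)
  i=1: ✗ (fails at j=1)
  i=2: ✗ (fails at j=2)
  i=3: ✗ (fails at j=3)
  i=4: ✗ (fails at j=4)
  i=5: ✗ (fails at j=5)
Positions where it holds: {} → 0.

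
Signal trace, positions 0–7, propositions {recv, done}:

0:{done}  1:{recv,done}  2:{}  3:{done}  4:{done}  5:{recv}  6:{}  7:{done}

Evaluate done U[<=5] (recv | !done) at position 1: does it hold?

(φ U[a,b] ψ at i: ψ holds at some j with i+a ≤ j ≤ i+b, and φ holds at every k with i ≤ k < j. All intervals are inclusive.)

Yes

Need some j in [1,6] with (recv | !done), and done at every k in [1,j-1].
  j=1: (recv | !done) holds; no prefix to check → satisfied.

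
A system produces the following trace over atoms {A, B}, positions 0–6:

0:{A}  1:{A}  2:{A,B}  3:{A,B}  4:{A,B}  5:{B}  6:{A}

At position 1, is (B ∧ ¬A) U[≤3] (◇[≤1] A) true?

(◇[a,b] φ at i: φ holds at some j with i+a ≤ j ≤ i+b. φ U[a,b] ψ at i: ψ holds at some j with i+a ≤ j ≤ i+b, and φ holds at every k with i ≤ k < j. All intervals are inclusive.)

Yes

Need some j in [1,4] with ◇[≤1] A, and (B ∧ ¬A) at every k in [1,j-1].
  j=1: ◇[≤1] A holds; no prefix to check → satisfied.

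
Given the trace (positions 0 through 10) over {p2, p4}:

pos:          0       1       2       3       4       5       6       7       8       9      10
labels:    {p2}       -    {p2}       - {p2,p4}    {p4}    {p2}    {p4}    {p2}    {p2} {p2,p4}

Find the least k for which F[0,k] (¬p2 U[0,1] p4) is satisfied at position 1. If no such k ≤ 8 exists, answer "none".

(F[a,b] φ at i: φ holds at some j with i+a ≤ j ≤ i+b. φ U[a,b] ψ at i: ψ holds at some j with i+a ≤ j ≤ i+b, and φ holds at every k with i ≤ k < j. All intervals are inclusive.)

Scan j = 1,2,… for (¬p2 U[0,1] p4):
  j=1: fails
  j=2: fails
  j=3: holds
First hit at j=3, so smallest k = 3-1 = 2.

2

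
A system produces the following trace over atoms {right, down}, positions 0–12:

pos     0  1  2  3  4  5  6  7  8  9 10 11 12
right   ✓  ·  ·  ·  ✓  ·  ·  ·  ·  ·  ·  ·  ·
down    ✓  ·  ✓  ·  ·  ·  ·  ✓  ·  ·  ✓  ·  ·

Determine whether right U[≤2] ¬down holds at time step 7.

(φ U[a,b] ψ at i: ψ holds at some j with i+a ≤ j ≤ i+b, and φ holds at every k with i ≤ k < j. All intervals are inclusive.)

Does not hold

Need some j in [7,9] with ¬down, and right at every k in [7,j-1].
  j=7: ¬down false.
  j=8: ¬down holds, but right fails at k=7 → not this j.
  j=9: ¬down holds, but right fails at k=7 → not this j.
No j in the window works → until fails.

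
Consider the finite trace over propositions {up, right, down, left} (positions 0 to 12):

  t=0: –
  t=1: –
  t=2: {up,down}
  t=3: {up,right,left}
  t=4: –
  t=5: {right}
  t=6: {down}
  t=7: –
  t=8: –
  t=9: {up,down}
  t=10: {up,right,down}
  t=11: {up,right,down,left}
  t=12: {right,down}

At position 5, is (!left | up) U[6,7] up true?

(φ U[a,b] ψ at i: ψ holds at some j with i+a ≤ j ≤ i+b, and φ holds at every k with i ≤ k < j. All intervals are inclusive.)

Holds

Need some j in [11,12] with up, and (!left | up) at every k in [5,j-1].
  j=11: up holds; (!left | up) holds at every k in [5,10] → satisfied.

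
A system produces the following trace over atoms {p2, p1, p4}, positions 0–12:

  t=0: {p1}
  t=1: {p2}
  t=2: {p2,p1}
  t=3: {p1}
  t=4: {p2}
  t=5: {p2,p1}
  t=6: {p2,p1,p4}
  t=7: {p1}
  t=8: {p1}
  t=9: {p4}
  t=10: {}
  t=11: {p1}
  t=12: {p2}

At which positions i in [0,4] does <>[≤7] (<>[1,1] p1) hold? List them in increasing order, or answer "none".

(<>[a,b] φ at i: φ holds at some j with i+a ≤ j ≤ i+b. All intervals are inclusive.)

Evaluate at each i in [0,4]:
  i=0: ✓ (witness j=1)
  i=1: ✓ (witness j=1)
  i=2: ✓ (witness j=2)
  i=3: ✓ (witness j=4)
  i=4: ✓ (witness j=4)

0, 1, 2, 3, 4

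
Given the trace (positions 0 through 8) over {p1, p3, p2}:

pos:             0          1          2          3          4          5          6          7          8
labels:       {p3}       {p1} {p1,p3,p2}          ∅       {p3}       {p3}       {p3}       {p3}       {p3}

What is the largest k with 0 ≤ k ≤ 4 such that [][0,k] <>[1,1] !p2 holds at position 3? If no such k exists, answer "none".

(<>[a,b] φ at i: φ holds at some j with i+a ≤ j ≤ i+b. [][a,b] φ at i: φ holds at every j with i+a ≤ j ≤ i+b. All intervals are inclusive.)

4

<>[1,1] !p2 must hold from j=3 onward; find where it first fails.
  j=3: holds
  j=4: holds
  j=5: holds
  j=6: holds
  j=7: holds
Holds through j=7; largest k = 4.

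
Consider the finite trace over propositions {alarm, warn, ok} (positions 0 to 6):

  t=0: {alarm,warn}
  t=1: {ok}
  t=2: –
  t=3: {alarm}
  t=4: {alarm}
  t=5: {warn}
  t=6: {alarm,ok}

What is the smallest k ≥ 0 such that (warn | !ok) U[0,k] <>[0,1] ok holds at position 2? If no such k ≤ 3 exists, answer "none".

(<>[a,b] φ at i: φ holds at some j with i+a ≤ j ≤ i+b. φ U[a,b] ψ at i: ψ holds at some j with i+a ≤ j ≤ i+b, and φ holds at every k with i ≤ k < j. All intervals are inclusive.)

3

Need earliest j ≥ 2 with <>[0,1] ok, and (warn | !ok) at every k in [2,j-1].
  j=2: rhs fails.
  j=3: rhs fails.
  j=4: rhs fails.
  j=5: rhs holds; lhs holds on [2,4]. k = 3.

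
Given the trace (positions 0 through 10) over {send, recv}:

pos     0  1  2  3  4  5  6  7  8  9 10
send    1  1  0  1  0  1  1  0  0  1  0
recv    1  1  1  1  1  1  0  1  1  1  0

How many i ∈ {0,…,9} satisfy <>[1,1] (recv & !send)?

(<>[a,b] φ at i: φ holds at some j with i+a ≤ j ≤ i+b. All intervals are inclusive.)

4

Evaluate at each i in [0,9]:
  i=0: ✗ (none in [1,1])
  i=1: ✓ (witness j=2)
  i=2: ✗ (none in [3,3])
  i=3: ✓ (witness j=4)
  i=4: ✗ (none in [5,5])
  i=5: ✗ (none in [6,6])
  i=6: ✓ (witness j=7)
  i=7: ✓ (witness j=8)
  i=8: ✗ (none in [9,9])
  i=9: ✗ (none in [10,10])
Positions where it holds: {1, 3, 6, 7} → 4.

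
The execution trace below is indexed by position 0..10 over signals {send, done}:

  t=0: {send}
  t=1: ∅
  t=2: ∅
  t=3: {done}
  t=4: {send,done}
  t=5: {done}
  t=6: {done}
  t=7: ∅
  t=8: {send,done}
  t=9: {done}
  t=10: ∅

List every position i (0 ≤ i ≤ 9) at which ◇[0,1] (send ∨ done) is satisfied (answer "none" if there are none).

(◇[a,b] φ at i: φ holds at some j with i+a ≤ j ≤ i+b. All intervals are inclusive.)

Evaluate at each i in [0,9]:
  i=0: ✓ (witness j=0)
  i=1: ✗ (none in [1,2])
  i=2: ✓ (witness j=3)
  i=3: ✓ (witness j=3)
  i=4: ✓ (witness j=4)
  i=5: ✓ (witness j=5)
  i=6: ✓ (witness j=6)
  i=7: ✓ (witness j=8)
  i=8: ✓ (witness j=8)
  i=9: ✓ (witness j=9)

0, 2, 3, 4, 5, 6, 7, 8, 9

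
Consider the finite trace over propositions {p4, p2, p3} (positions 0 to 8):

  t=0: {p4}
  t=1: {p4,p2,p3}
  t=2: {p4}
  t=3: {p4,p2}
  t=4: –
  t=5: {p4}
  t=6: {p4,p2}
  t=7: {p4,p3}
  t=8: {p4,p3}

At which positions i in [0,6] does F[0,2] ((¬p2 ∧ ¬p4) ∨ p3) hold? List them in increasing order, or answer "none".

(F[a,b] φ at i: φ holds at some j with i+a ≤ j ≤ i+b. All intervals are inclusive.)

0, 1, 2, 3, 4, 5, 6

Evaluate at each i in [0,6]:
  i=0: ✓ (witness j=1)
  i=1: ✓ (witness j=1)
  i=2: ✓ (witness j=4)
  i=3: ✓ (witness j=4)
  i=4: ✓ (witness j=4)
  i=5: ✓ (witness j=7)
  i=6: ✓ (witness j=7)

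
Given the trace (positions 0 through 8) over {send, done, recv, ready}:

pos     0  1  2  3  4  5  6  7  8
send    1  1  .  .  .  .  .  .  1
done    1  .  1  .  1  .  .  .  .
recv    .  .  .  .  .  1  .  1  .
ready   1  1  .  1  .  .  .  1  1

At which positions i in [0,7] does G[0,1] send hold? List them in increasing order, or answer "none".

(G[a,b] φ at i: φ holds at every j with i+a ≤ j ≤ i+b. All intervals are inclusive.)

Evaluate at each i in [0,7]:
  i=0: ✓ (all of [0,1])
  i=1: ✗ (fails at j=2)
  i=2: ✗ (fails at j=2)
  i=3: ✗ (fails at j=3)
  i=4: ✗ (fails at j=4)
  i=5: ✗ (fails at j=5)
  i=6: ✗ (fails at j=6)
  i=7: ✗ (fails at j=7)

0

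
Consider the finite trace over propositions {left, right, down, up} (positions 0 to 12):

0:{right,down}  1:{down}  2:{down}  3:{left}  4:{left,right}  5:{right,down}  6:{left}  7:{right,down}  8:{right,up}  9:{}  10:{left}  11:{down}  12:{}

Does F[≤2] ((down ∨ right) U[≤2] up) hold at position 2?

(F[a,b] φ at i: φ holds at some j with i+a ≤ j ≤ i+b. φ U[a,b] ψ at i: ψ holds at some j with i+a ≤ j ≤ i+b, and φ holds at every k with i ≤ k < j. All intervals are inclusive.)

Check ((down ∨ right) U[≤2] up) at each j in [2,4]:
  j=2: fails
  j=3: fails
  j=4: fails
No position in the window satisfies it → formula fails.

Does not hold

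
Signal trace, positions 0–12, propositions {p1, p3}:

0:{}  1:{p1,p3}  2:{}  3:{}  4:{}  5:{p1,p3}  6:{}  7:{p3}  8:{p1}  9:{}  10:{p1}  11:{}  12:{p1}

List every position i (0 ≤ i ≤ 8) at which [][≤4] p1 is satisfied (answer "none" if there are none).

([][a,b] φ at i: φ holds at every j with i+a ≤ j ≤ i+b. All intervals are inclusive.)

none

Evaluate at each i in [0,8]:
  i=0: ✗ (fails at j=0)
  i=1: ✗ (fails at j=2)
  i=2: ✗ (fails at j=2)
  i=3: ✗ (fails at j=3)
  i=4: ✗ (fails at j=4)
  i=5: ✗ (fails at j=6)
  i=6: ✗ (fails at j=6)
  i=7: ✗ (fails at j=7)
  i=8: ✗ (fails at j=9)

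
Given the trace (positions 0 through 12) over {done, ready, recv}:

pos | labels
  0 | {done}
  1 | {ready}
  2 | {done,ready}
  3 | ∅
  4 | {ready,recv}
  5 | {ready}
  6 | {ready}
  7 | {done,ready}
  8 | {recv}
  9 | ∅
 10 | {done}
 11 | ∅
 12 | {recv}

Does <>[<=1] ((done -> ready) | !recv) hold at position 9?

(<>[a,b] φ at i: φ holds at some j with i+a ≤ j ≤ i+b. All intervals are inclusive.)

Check ((done -> ready) | !recv) at each j in [9,10]:
  j=9: true
  j=10: true
Found at j=9 → formula holds.

True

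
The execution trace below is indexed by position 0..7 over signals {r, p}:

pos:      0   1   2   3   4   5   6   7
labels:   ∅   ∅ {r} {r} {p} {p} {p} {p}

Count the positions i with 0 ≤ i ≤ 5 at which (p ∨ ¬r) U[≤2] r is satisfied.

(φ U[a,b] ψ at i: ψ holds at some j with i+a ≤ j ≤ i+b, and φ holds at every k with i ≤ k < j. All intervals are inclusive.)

4

Evaluate at each i in [0,5]:
  i=0: ✓ (rhs at j=2; lhs holds on [0,1])
  i=1: ✓ (rhs at j=2; lhs holds on [1,1])
  i=2: ✓ (rhs at j=2)
  i=3: ✓ (rhs at j=3)
  i=4: ✗ (no rhs in [4,6])
  i=5: ✗ (no rhs in [5,7])
Positions where it holds: {0, 1, 2, 3} → 4.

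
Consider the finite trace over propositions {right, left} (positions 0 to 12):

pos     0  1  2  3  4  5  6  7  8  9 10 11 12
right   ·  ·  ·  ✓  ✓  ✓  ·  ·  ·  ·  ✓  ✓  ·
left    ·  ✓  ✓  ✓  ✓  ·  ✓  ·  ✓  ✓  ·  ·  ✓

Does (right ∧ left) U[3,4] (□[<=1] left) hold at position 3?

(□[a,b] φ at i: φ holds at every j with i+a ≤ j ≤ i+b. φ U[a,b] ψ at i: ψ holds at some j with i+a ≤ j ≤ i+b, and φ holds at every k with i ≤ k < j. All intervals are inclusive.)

Need some j in [6,7] with □[<=1] left, and (right ∧ left) at every k in [3,j-1].
  j=6: □[<=1] left — fails at 7.
  j=7: □[<=1] left — fails at 7.
No j in the window works → until fails.

No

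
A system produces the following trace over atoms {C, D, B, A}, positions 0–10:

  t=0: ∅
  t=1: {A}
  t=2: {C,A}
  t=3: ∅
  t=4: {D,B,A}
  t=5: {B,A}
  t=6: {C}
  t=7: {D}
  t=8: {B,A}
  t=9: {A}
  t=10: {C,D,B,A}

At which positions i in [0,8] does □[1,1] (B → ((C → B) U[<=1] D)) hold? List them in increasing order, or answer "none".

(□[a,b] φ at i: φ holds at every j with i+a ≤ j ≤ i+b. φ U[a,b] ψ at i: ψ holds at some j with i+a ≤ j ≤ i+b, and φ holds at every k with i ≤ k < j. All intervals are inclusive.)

0, 1, 2, 3, 5, 6, 8

Evaluate at each i in [0,8]:
  i=0: ✓ (all of [1,1])
  i=1: ✓ (all of [2,2])
  i=2: ✓ (all of [3,3])
  i=3: ✓ (all of [4,4])
  i=4: ✗ (fails at j=5)
  i=5: ✓ (all of [6,6])
  i=6: ✓ (all of [7,7])
  i=7: ✗ (fails at j=8)
  i=8: ✓ (all of [9,9])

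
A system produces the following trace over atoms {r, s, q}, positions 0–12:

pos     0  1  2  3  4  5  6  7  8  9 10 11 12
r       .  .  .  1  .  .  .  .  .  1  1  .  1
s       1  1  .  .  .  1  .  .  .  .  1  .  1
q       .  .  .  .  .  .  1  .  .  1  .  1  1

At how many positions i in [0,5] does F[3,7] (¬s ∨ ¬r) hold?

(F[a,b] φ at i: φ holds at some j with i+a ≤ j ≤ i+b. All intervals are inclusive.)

Evaluate at each i in [0,5]:
  i=0: ✓ (witness j=3)
  i=1: ✓ (witness j=4)
  i=2: ✓ (witness j=5)
  i=3: ✓ (witness j=6)
  i=4: ✓ (witness j=7)
  i=5: ✓ (witness j=8)
Positions where it holds: {0, 1, 2, 3, 4, 5} → 6.

6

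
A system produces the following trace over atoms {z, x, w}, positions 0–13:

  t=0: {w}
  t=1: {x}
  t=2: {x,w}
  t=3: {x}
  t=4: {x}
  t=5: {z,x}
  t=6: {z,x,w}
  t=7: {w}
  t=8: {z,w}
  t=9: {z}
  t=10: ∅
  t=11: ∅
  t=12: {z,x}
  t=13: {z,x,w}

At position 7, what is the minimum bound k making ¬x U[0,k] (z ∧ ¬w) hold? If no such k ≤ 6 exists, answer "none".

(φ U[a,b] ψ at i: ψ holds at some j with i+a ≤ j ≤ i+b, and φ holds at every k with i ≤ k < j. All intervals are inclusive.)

Need earliest j ≥ 7 with (z ∧ ¬w), and ¬x at every k in [7,j-1].
  j=7: rhs fails.
  j=8: rhs fails.
  j=9: rhs holds; lhs holds on [7,8]. k = 2.

2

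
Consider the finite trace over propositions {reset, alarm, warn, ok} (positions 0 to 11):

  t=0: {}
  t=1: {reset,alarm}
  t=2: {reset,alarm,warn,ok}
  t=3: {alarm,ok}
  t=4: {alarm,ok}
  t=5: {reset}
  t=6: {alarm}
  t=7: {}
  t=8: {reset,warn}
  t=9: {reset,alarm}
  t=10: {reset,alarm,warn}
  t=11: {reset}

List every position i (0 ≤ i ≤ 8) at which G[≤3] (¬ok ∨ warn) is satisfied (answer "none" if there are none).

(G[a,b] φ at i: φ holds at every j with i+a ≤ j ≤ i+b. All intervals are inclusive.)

5, 6, 7, 8

Evaluate at each i in [0,8]:
  i=0: ✗ (fails at j=3)
  i=1: ✗ (fails at j=3)
  i=2: ✗ (fails at j=3)
  i=3: ✗ (fails at j=3)
  i=4: ✗ (fails at j=4)
  i=5: ✓ (all of [5,8])
  i=6: ✓ (all of [6,9])
  i=7: ✓ (all of [7,10])
  i=8: ✓ (all of [8,11])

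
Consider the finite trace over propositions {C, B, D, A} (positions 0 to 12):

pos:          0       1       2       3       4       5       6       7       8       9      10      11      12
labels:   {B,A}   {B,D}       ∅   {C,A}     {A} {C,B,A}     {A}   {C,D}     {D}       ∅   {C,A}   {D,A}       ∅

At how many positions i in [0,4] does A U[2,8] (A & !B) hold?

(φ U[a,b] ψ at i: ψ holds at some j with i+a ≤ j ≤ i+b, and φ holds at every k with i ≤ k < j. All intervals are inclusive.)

2

Evaluate at each i in [0,4]:
  i=0: ✗ (lhs fails at k=1 before rhs at j=3)
  i=1: ✗ (lhs fails at k=1 before rhs at j=3)
  i=2: ✗ (lhs fails at k=2 before rhs at j=4)
  i=3: ✓ (rhs at j=6; lhs holds on [3,5])
  i=4: ✓ (rhs at j=6; lhs holds on [4,5])
Positions where it holds: {3, 4} → 2.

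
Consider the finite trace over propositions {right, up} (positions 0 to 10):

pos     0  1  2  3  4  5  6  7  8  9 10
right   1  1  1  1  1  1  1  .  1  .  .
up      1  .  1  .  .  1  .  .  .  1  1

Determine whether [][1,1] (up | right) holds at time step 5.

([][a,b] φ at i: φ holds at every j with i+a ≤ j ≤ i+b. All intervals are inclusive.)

Holds

Check (up | right) at every j in [6,6]:
  j=6: true
All positions satisfy it → formula holds.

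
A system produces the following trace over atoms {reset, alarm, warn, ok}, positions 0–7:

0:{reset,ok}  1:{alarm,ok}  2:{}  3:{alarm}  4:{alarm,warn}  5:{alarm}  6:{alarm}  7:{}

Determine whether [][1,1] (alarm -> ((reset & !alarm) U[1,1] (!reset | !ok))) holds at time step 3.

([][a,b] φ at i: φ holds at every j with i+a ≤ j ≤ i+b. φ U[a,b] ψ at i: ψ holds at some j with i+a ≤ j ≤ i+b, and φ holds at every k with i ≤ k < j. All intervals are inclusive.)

Check (alarm -> ((reset & !alarm) U[1,1] (!reset | !ok))) at every j in [4,4]:
  j=4: antecedent true; consequent fails → ✗
Fails at j=4 → formula fails.

Does not hold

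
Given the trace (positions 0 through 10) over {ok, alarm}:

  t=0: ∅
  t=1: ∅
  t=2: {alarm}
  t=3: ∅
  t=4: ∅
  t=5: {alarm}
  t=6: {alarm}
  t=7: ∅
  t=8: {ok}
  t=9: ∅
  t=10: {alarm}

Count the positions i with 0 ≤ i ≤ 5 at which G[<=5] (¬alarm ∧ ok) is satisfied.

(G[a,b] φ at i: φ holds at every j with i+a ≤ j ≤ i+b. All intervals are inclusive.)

0

Evaluate at each i in [0,5]:
  i=0: ✗ (fails at j=0)
  i=1: ✗ (fails at j=1)
  i=2: ✗ (fails at j=2)
  i=3: ✗ (fails at j=3)
  i=4: ✗ (fails at j=4)
  i=5: ✗ (fails at j=5)
Positions where it holds: {} → 0.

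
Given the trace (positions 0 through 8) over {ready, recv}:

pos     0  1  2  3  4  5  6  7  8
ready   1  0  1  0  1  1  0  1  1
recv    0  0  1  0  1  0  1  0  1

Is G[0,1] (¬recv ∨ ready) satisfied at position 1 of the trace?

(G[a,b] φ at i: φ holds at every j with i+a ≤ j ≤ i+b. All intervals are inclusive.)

True

Check (¬recv ∨ ready) at every j in [1,2]:
  j=1: true
  j=2: true
All positions satisfy it → formula holds.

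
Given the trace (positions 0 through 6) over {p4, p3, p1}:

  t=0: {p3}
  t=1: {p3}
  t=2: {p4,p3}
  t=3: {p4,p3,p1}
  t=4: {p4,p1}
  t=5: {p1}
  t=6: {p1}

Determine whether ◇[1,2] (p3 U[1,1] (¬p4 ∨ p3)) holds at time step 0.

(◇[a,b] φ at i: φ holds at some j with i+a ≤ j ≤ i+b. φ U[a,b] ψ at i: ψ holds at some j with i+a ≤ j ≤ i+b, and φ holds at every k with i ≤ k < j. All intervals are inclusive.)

Check (p3 U[1,1] (¬p4 ∨ p3)) at each j in [1,2]:
  j=1: holds
  j=2: holds
Found at j=1 → formula holds.

Yes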